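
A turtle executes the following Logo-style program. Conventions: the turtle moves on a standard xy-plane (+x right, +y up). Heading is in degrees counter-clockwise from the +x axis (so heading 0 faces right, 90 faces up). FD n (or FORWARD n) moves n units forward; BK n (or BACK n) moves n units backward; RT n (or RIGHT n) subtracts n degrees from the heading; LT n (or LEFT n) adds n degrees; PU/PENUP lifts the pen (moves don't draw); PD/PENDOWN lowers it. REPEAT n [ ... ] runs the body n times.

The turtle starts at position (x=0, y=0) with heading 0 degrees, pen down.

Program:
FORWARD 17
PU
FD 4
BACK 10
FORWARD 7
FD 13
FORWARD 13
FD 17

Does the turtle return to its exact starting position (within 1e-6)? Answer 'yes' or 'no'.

Answer: no

Derivation:
Executing turtle program step by step:
Start: pos=(0,0), heading=0, pen down
FD 17: (0,0) -> (17,0) [heading=0, draw]
PU: pen up
FD 4: (17,0) -> (21,0) [heading=0, move]
BK 10: (21,0) -> (11,0) [heading=0, move]
FD 7: (11,0) -> (18,0) [heading=0, move]
FD 13: (18,0) -> (31,0) [heading=0, move]
FD 13: (31,0) -> (44,0) [heading=0, move]
FD 17: (44,0) -> (61,0) [heading=0, move]
Final: pos=(61,0), heading=0, 1 segment(s) drawn

Start position: (0, 0)
Final position: (61, 0)
Distance = 61; >= 1e-6 -> NOT closed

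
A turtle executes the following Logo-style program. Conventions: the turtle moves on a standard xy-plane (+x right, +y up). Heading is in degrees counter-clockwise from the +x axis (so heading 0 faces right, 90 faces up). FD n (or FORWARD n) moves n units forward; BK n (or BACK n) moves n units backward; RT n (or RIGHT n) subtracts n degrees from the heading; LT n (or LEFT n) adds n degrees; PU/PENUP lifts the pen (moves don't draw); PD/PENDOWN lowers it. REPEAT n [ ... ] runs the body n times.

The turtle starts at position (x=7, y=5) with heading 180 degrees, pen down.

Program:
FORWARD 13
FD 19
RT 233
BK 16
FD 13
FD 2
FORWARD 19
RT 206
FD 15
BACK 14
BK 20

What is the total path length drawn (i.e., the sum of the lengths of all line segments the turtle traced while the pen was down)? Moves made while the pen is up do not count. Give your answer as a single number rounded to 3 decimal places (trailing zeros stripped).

Answer: 131

Derivation:
Executing turtle program step by step:
Start: pos=(7,5), heading=180, pen down
FD 13: (7,5) -> (-6,5) [heading=180, draw]
FD 19: (-6,5) -> (-25,5) [heading=180, draw]
RT 233: heading 180 -> 307
BK 16: (-25,5) -> (-34.629,17.778) [heading=307, draw]
FD 13: (-34.629,17.778) -> (-26.805,7.396) [heading=307, draw]
FD 2: (-26.805,7.396) -> (-25.602,5.799) [heading=307, draw]
FD 19: (-25.602,5.799) -> (-14.167,-9.375) [heading=307, draw]
RT 206: heading 307 -> 101
FD 15: (-14.167,-9.375) -> (-17.029,5.349) [heading=101, draw]
BK 14: (-17.029,5.349) -> (-14.358,-8.394) [heading=101, draw]
BK 20: (-14.358,-8.394) -> (-10.542,-28.026) [heading=101, draw]
Final: pos=(-10.542,-28.026), heading=101, 9 segment(s) drawn

Segment lengths:
  seg 1: (7,5) -> (-6,5), length = 13
  seg 2: (-6,5) -> (-25,5), length = 19
  seg 3: (-25,5) -> (-34.629,17.778), length = 16
  seg 4: (-34.629,17.778) -> (-26.805,7.396), length = 13
  seg 5: (-26.805,7.396) -> (-25.602,5.799), length = 2
  seg 6: (-25.602,5.799) -> (-14.167,-9.375), length = 19
  seg 7: (-14.167,-9.375) -> (-17.029,5.349), length = 15
  seg 8: (-17.029,5.349) -> (-14.358,-8.394), length = 14
  seg 9: (-14.358,-8.394) -> (-10.542,-28.026), length = 20
Total = 131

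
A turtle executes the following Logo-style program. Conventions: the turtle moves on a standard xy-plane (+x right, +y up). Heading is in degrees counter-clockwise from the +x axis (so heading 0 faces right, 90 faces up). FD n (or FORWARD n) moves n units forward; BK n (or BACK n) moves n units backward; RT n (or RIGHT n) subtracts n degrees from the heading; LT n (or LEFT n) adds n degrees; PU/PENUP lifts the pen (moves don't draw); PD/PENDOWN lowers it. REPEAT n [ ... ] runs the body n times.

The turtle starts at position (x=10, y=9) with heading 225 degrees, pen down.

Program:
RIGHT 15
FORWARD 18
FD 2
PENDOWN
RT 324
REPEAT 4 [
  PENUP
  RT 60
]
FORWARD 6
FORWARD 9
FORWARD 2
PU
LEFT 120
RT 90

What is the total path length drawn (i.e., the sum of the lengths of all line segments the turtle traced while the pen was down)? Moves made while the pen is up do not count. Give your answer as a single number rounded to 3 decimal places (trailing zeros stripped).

Executing turtle program step by step:
Start: pos=(10,9), heading=225, pen down
RT 15: heading 225 -> 210
FD 18: (10,9) -> (-5.588,0) [heading=210, draw]
FD 2: (-5.588,0) -> (-7.321,-1) [heading=210, draw]
PD: pen down
RT 324: heading 210 -> 246
REPEAT 4 [
  -- iteration 1/4 --
  PU: pen up
  RT 60: heading 246 -> 186
  -- iteration 2/4 --
  PU: pen up
  RT 60: heading 186 -> 126
  -- iteration 3/4 --
  PU: pen up
  RT 60: heading 126 -> 66
  -- iteration 4/4 --
  PU: pen up
  RT 60: heading 66 -> 6
]
FD 6: (-7.321,-1) -> (-1.353,-0.373) [heading=6, move]
FD 9: (-1.353,-0.373) -> (7.597,0.568) [heading=6, move]
FD 2: (7.597,0.568) -> (9.586,0.777) [heading=6, move]
PU: pen up
LT 120: heading 6 -> 126
RT 90: heading 126 -> 36
Final: pos=(9.586,0.777), heading=36, 2 segment(s) drawn

Segment lengths:
  seg 1: (10,9) -> (-5.588,0), length = 18
  seg 2: (-5.588,0) -> (-7.321,-1), length = 2
Total = 20

Answer: 20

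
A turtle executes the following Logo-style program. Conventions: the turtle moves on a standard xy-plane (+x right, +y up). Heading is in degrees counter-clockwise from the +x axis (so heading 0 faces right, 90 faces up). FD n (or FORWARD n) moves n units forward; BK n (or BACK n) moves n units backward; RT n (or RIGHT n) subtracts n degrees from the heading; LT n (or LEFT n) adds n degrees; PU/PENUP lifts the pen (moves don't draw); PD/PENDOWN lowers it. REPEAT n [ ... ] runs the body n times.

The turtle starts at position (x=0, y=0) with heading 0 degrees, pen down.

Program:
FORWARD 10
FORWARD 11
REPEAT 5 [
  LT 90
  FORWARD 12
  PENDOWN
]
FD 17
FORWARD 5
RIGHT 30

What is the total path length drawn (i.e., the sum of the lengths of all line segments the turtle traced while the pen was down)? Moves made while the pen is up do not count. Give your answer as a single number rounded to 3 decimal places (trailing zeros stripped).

Executing turtle program step by step:
Start: pos=(0,0), heading=0, pen down
FD 10: (0,0) -> (10,0) [heading=0, draw]
FD 11: (10,0) -> (21,0) [heading=0, draw]
REPEAT 5 [
  -- iteration 1/5 --
  LT 90: heading 0 -> 90
  FD 12: (21,0) -> (21,12) [heading=90, draw]
  PD: pen down
  -- iteration 2/5 --
  LT 90: heading 90 -> 180
  FD 12: (21,12) -> (9,12) [heading=180, draw]
  PD: pen down
  -- iteration 3/5 --
  LT 90: heading 180 -> 270
  FD 12: (9,12) -> (9,0) [heading=270, draw]
  PD: pen down
  -- iteration 4/5 --
  LT 90: heading 270 -> 0
  FD 12: (9,0) -> (21,0) [heading=0, draw]
  PD: pen down
  -- iteration 5/5 --
  LT 90: heading 0 -> 90
  FD 12: (21,0) -> (21,12) [heading=90, draw]
  PD: pen down
]
FD 17: (21,12) -> (21,29) [heading=90, draw]
FD 5: (21,29) -> (21,34) [heading=90, draw]
RT 30: heading 90 -> 60
Final: pos=(21,34), heading=60, 9 segment(s) drawn

Segment lengths:
  seg 1: (0,0) -> (10,0), length = 10
  seg 2: (10,0) -> (21,0), length = 11
  seg 3: (21,0) -> (21,12), length = 12
  seg 4: (21,12) -> (9,12), length = 12
  seg 5: (9,12) -> (9,0), length = 12
  seg 6: (9,0) -> (21,0), length = 12
  seg 7: (21,0) -> (21,12), length = 12
  seg 8: (21,12) -> (21,29), length = 17
  seg 9: (21,29) -> (21,34), length = 5
Total = 103

Answer: 103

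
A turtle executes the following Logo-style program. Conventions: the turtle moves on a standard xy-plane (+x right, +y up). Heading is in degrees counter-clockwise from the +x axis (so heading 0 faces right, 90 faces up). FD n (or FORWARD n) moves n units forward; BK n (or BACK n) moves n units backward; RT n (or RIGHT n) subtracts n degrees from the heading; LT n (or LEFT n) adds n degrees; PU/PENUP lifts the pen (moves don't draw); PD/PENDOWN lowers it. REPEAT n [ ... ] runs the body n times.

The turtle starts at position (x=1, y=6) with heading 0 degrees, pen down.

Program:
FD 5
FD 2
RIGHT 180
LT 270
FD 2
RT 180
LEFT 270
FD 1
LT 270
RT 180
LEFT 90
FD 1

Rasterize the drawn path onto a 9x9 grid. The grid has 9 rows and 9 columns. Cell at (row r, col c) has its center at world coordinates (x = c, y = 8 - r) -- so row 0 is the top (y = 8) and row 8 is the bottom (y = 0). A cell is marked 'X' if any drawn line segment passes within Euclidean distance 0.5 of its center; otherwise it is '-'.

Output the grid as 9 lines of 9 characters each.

Answer: -------XX
--------X
-XXXXXXXX
---------
---------
---------
---------
---------
---------

Derivation:
Segment 0: (1,6) -> (6,6)
Segment 1: (6,6) -> (8,6)
Segment 2: (8,6) -> (8,8)
Segment 3: (8,8) -> (7,8)
Segment 4: (7,8) -> (8,8)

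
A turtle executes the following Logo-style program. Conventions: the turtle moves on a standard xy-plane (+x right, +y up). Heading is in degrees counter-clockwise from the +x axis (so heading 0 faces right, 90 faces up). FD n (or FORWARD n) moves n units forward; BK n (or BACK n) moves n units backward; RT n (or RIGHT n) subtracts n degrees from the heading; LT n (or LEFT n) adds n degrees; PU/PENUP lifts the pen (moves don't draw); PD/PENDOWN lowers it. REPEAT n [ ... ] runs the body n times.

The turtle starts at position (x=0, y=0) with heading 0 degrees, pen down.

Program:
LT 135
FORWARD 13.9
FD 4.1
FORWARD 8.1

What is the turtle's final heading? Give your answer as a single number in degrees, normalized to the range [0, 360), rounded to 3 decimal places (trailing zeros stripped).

Executing turtle program step by step:
Start: pos=(0,0), heading=0, pen down
LT 135: heading 0 -> 135
FD 13.9: (0,0) -> (-9.829,9.829) [heading=135, draw]
FD 4.1: (-9.829,9.829) -> (-12.728,12.728) [heading=135, draw]
FD 8.1: (-12.728,12.728) -> (-18.455,18.455) [heading=135, draw]
Final: pos=(-18.455,18.455), heading=135, 3 segment(s) drawn

Answer: 135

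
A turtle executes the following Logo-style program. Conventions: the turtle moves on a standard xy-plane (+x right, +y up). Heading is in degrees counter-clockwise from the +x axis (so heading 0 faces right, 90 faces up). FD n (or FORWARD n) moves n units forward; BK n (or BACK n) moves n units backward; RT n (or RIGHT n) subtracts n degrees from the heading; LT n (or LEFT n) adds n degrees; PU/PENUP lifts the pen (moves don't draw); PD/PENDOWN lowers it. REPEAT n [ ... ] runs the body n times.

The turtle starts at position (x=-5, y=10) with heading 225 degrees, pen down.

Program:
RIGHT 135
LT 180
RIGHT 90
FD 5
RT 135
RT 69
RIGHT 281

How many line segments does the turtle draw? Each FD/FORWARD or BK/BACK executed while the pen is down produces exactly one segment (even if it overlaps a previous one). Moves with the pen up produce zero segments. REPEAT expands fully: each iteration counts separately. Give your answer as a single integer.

Executing turtle program step by step:
Start: pos=(-5,10), heading=225, pen down
RT 135: heading 225 -> 90
LT 180: heading 90 -> 270
RT 90: heading 270 -> 180
FD 5: (-5,10) -> (-10,10) [heading=180, draw]
RT 135: heading 180 -> 45
RT 69: heading 45 -> 336
RT 281: heading 336 -> 55
Final: pos=(-10,10), heading=55, 1 segment(s) drawn
Segments drawn: 1

Answer: 1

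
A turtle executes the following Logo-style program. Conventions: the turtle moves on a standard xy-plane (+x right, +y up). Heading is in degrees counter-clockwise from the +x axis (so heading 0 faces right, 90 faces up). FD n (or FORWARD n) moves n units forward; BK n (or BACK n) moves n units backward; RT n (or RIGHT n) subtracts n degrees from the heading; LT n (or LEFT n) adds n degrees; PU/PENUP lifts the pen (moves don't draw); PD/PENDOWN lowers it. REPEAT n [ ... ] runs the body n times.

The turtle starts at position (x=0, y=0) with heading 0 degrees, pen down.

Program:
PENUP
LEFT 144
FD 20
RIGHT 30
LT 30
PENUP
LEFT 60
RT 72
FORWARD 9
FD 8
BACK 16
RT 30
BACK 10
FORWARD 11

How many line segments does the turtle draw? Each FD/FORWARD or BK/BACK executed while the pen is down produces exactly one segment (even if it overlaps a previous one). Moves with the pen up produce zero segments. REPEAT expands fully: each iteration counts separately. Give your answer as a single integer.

Executing turtle program step by step:
Start: pos=(0,0), heading=0, pen down
PU: pen up
LT 144: heading 0 -> 144
FD 20: (0,0) -> (-16.18,11.756) [heading=144, move]
RT 30: heading 144 -> 114
LT 30: heading 114 -> 144
PU: pen up
LT 60: heading 144 -> 204
RT 72: heading 204 -> 132
FD 9: (-16.18,11.756) -> (-22.203,18.444) [heading=132, move]
FD 8: (-22.203,18.444) -> (-27.556,24.389) [heading=132, move]
BK 16: (-27.556,24.389) -> (-16.849,12.499) [heading=132, move]
RT 30: heading 132 -> 102
BK 10: (-16.849,12.499) -> (-14.77,2.717) [heading=102, move]
FD 11: (-14.77,2.717) -> (-17.057,13.477) [heading=102, move]
Final: pos=(-17.057,13.477), heading=102, 0 segment(s) drawn
Segments drawn: 0

Answer: 0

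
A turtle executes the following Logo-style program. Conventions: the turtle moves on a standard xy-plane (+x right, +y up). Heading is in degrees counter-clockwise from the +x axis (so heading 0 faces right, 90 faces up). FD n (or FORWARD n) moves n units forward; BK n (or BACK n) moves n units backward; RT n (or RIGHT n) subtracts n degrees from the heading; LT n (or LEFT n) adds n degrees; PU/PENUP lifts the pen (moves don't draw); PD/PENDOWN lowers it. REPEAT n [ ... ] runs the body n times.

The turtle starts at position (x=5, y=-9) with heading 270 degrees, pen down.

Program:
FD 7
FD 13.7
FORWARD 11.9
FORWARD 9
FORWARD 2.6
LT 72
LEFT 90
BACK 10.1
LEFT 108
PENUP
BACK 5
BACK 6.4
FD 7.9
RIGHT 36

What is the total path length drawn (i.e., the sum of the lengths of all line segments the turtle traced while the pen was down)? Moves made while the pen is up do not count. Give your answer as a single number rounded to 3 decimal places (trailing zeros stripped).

Executing turtle program step by step:
Start: pos=(5,-9), heading=270, pen down
FD 7: (5,-9) -> (5,-16) [heading=270, draw]
FD 13.7: (5,-16) -> (5,-29.7) [heading=270, draw]
FD 11.9: (5,-29.7) -> (5,-41.6) [heading=270, draw]
FD 9: (5,-41.6) -> (5,-50.6) [heading=270, draw]
FD 2.6: (5,-50.6) -> (5,-53.2) [heading=270, draw]
LT 72: heading 270 -> 342
LT 90: heading 342 -> 72
BK 10.1: (5,-53.2) -> (1.879,-62.806) [heading=72, draw]
LT 108: heading 72 -> 180
PU: pen up
BK 5: (1.879,-62.806) -> (6.879,-62.806) [heading=180, move]
BK 6.4: (6.879,-62.806) -> (13.279,-62.806) [heading=180, move]
FD 7.9: (13.279,-62.806) -> (5.379,-62.806) [heading=180, move]
RT 36: heading 180 -> 144
Final: pos=(5.379,-62.806), heading=144, 6 segment(s) drawn

Segment lengths:
  seg 1: (5,-9) -> (5,-16), length = 7
  seg 2: (5,-16) -> (5,-29.7), length = 13.7
  seg 3: (5,-29.7) -> (5,-41.6), length = 11.9
  seg 4: (5,-41.6) -> (5,-50.6), length = 9
  seg 5: (5,-50.6) -> (5,-53.2), length = 2.6
  seg 6: (5,-53.2) -> (1.879,-62.806), length = 10.1
Total = 54.3

Answer: 54.3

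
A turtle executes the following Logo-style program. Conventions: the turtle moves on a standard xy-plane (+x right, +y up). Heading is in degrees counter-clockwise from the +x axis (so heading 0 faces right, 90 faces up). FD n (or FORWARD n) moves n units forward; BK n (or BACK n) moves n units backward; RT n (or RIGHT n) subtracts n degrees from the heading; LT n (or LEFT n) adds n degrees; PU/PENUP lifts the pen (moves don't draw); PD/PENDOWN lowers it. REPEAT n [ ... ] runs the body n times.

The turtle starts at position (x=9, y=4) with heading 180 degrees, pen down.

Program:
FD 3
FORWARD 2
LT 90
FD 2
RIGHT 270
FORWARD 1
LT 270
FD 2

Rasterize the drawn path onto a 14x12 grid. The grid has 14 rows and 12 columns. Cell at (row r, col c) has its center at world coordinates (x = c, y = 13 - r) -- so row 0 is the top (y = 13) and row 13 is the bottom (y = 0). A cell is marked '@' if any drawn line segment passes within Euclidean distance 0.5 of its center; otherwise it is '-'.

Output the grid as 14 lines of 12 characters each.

Answer: ------------
------------
------------
------------
------------
------------
------------
------------
------------
----@@@@@@--
----@-------
----@@------
-----@------
-----@------

Derivation:
Segment 0: (9,4) -> (6,4)
Segment 1: (6,4) -> (4,4)
Segment 2: (4,4) -> (4,2)
Segment 3: (4,2) -> (5,2)
Segment 4: (5,2) -> (5,0)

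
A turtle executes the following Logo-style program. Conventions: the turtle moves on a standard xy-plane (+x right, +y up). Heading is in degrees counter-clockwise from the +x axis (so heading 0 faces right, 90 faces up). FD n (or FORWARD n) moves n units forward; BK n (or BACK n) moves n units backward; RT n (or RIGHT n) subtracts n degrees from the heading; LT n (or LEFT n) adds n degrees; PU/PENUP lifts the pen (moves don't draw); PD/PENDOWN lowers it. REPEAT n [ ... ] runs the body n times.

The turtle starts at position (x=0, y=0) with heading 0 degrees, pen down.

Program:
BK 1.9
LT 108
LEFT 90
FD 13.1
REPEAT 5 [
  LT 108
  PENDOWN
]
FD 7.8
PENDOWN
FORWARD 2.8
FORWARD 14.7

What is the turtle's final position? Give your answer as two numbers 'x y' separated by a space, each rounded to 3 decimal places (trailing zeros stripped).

Executing turtle program step by step:
Start: pos=(0,0), heading=0, pen down
BK 1.9: (0,0) -> (-1.9,0) [heading=0, draw]
LT 108: heading 0 -> 108
LT 90: heading 108 -> 198
FD 13.1: (-1.9,0) -> (-14.359,-4.048) [heading=198, draw]
REPEAT 5 [
  -- iteration 1/5 --
  LT 108: heading 198 -> 306
  PD: pen down
  -- iteration 2/5 --
  LT 108: heading 306 -> 54
  PD: pen down
  -- iteration 3/5 --
  LT 108: heading 54 -> 162
  PD: pen down
  -- iteration 4/5 --
  LT 108: heading 162 -> 270
  PD: pen down
  -- iteration 5/5 --
  LT 108: heading 270 -> 18
  PD: pen down
]
FD 7.8: (-14.359,-4.048) -> (-6.941,-1.638) [heading=18, draw]
PD: pen down
FD 2.8: (-6.941,-1.638) -> (-4.278,-0.773) [heading=18, draw]
FD 14.7: (-4.278,-0.773) -> (9.703,3.77) [heading=18, draw]
Final: pos=(9.703,3.77), heading=18, 5 segment(s) drawn

Answer: 9.703 3.77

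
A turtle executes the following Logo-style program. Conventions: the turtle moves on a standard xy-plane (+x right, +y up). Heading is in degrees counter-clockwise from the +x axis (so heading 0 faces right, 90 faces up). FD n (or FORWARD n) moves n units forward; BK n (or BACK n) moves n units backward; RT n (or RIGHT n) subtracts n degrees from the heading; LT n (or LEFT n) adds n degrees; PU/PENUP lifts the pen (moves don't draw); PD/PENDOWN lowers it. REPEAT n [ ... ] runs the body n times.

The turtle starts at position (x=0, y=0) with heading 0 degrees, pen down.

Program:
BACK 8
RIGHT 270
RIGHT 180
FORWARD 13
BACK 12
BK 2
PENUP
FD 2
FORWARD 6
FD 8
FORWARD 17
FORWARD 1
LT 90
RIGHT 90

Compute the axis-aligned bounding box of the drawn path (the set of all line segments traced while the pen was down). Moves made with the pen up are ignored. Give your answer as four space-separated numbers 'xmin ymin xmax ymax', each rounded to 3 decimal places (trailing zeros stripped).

Answer: -8 -13 0 1

Derivation:
Executing turtle program step by step:
Start: pos=(0,0), heading=0, pen down
BK 8: (0,0) -> (-8,0) [heading=0, draw]
RT 270: heading 0 -> 90
RT 180: heading 90 -> 270
FD 13: (-8,0) -> (-8,-13) [heading=270, draw]
BK 12: (-8,-13) -> (-8,-1) [heading=270, draw]
BK 2: (-8,-1) -> (-8,1) [heading=270, draw]
PU: pen up
FD 2: (-8,1) -> (-8,-1) [heading=270, move]
FD 6: (-8,-1) -> (-8,-7) [heading=270, move]
FD 8: (-8,-7) -> (-8,-15) [heading=270, move]
FD 17: (-8,-15) -> (-8,-32) [heading=270, move]
FD 1: (-8,-32) -> (-8,-33) [heading=270, move]
LT 90: heading 270 -> 0
RT 90: heading 0 -> 270
Final: pos=(-8,-33), heading=270, 4 segment(s) drawn

Segment endpoints: x in {-8, -8, 0}, y in {-13, -1, 0, 1}
xmin=-8, ymin=-13, xmax=0, ymax=1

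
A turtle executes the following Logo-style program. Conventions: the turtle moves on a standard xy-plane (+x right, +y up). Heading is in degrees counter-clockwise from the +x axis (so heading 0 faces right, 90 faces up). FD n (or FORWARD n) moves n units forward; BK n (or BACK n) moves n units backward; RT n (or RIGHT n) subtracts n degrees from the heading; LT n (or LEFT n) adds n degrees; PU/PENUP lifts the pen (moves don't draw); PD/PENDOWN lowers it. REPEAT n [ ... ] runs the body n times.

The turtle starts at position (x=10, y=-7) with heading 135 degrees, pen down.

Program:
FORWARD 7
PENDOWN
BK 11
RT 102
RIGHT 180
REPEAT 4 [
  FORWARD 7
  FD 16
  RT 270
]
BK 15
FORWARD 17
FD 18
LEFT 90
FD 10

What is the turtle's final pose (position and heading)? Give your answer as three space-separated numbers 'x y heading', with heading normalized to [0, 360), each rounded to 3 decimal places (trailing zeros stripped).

Executing turtle program step by step:
Start: pos=(10,-7), heading=135, pen down
FD 7: (10,-7) -> (5.05,-2.05) [heading=135, draw]
PD: pen down
BK 11: (5.05,-2.05) -> (12.828,-9.828) [heading=135, draw]
RT 102: heading 135 -> 33
RT 180: heading 33 -> 213
REPEAT 4 [
  -- iteration 1/4 --
  FD 7: (12.828,-9.828) -> (6.958,-13.641) [heading=213, draw]
  FD 16: (6.958,-13.641) -> (-6.461,-22.355) [heading=213, draw]
  RT 270: heading 213 -> 303
  -- iteration 2/4 --
  FD 7: (-6.461,-22.355) -> (-2.649,-28.226) [heading=303, draw]
  FD 16: (-2.649,-28.226) -> (6.066,-41.645) [heading=303, draw]
  RT 270: heading 303 -> 33
  -- iteration 3/4 --
  FD 7: (6.066,-41.645) -> (11.936,-37.832) [heading=33, draw]
  FD 16: (11.936,-37.832) -> (25.355,-29.118) [heading=33, draw]
  RT 270: heading 33 -> 123
  -- iteration 4/4 --
  FD 7: (25.355,-29.118) -> (21.543,-23.247) [heading=123, draw]
  FD 16: (21.543,-23.247) -> (12.828,-9.828) [heading=123, draw]
  RT 270: heading 123 -> 213
]
BK 15: (12.828,-9.828) -> (25.408,-1.659) [heading=213, draw]
FD 17: (25.408,-1.659) -> (11.151,-10.918) [heading=213, draw]
FD 18: (11.151,-10.918) -> (-3.945,-20.721) [heading=213, draw]
LT 90: heading 213 -> 303
FD 10: (-3.945,-20.721) -> (1.501,-29.108) [heading=303, draw]
Final: pos=(1.501,-29.108), heading=303, 14 segment(s) drawn

Answer: 1.501 -29.108 303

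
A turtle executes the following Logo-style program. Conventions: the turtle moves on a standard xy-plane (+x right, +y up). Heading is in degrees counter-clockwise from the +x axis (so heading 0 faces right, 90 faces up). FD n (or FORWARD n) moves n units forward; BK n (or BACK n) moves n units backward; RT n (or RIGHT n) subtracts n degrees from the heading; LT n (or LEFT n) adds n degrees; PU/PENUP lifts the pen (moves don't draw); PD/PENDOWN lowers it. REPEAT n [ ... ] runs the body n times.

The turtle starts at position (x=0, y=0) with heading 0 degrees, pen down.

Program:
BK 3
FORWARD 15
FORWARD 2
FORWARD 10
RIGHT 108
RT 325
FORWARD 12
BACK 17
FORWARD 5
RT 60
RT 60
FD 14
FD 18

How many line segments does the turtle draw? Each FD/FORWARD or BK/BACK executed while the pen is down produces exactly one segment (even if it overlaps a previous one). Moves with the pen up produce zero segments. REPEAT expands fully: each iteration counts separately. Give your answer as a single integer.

Executing turtle program step by step:
Start: pos=(0,0), heading=0, pen down
BK 3: (0,0) -> (-3,0) [heading=0, draw]
FD 15: (-3,0) -> (12,0) [heading=0, draw]
FD 2: (12,0) -> (14,0) [heading=0, draw]
FD 10: (14,0) -> (24,0) [heading=0, draw]
RT 108: heading 0 -> 252
RT 325: heading 252 -> 287
FD 12: (24,0) -> (27.508,-11.476) [heading=287, draw]
BK 17: (27.508,-11.476) -> (22.538,4.782) [heading=287, draw]
FD 5: (22.538,4.782) -> (24,0) [heading=287, draw]
RT 60: heading 287 -> 227
RT 60: heading 227 -> 167
FD 14: (24,0) -> (10.359,3.149) [heading=167, draw]
FD 18: (10.359,3.149) -> (-7.18,7.198) [heading=167, draw]
Final: pos=(-7.18,7.198), heading=167, 9 segment(s) drawn
Segments drawn: 9

Answer: 9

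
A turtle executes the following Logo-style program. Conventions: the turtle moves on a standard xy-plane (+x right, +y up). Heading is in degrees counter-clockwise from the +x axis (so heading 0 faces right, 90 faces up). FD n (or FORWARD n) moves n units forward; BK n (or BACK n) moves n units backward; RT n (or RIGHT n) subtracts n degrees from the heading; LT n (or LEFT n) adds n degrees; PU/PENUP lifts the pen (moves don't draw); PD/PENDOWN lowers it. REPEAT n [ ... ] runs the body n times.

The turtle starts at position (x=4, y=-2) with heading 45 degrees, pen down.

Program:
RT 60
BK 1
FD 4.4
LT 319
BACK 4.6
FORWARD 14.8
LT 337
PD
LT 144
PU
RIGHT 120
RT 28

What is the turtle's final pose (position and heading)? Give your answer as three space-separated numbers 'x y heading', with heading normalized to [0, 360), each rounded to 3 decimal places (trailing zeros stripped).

Answer: 12.988 -11.336 277

Derivation:
Executing turtle program step by step:
Start: pos=(4,-2), heading=45, pen down
RT 60: heading 45 -> 345
BK 1: (4,-2) -> (3.034,-1.741) [heading=345, draw]
FD 4.4: (3.034,-1.741) -> (7.284,-2.88) [heading=345, draw]
LT 319: heading 345 -> 304
BK 4.6: (7.284,-2.88) -> (4.712,0.934) [heading=304, draw]
FD 14.8: (4.712,0.934) -> (12.988,-11.336) [heading=304, draw]
LT 337: heading 304 -> 281
PD: pen down
LT 144: heading 281 -> 65
PU: pen up
RT 120: heading 65 -> 305
RT 28: heading 305 -> 277
Final: pos=(12.988,-11.336), heading=277, 4 segment(s) drawn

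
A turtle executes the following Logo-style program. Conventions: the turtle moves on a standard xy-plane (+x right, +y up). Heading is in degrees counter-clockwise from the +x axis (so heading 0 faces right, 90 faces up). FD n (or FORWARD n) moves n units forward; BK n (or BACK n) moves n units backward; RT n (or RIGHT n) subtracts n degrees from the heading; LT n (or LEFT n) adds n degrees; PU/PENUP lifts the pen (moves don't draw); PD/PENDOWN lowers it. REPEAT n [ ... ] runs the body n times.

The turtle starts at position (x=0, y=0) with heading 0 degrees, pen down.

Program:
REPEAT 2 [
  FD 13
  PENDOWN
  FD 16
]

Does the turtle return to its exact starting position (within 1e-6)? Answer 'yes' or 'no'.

Executing turtle program step by step:
Start: pos=(0,0), heading=0, pen down
REPEAT 2 [
  -- iteration 1/2 --
  FD 13: (0,0) -> (13,0) [heading=0, draw]
  PD: pen down
  FD 16: (13,0) -> (29,0) [heading=0, draw]
  -- iteration 2/2 --
  FD 13: (29,0) -> (42,0) [heading=0, draw]
  PD: pen down
  FD 16: (42,0) -> (58,0) [heading=0, draw]
]
Final: pos=(58,0), heading=0, 4 segment(s) drawn

Start position: (0, 0)
Final position: (58, 0)
Distance = 58; >= 1e-6 -> NOT closed

Answer: no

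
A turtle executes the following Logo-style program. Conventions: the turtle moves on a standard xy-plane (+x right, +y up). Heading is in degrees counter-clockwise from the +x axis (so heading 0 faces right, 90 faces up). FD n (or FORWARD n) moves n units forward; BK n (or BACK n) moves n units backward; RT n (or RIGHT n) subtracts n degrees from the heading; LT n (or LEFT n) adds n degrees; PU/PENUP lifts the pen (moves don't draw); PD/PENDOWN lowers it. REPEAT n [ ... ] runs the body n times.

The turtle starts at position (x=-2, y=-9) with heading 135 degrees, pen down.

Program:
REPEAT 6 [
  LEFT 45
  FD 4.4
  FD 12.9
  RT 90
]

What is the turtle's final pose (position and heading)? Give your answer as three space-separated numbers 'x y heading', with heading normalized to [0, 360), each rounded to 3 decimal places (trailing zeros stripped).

Executing turtle program step by step:
Start: pos=(-2,-9), heading=135, pen down
REPEAT 6 [
  -- iteration 1/6 --
  LT 45: heading 135 -> 180
  FD 4.4: (-2,-9) -> (-6.4,-9) [heading=180, draw]
  FD 12.9: (-6.4,-9) -> (-19.3,-9) [heading=180, draw]
  RT 90: heading 180 -> 90
  -- iteration 2/6 --
  LT 45: heading 90 -> 135
  FD 4.4: (-19.3,-9) -> (-22.411,-5.889) [heading=135, draw]
  FD 12.9: (-22.411,-5.889) -> (-31.533,3.233) [heading=135, draw]
  RT 90: heading 135 -> 45
  -- iteration 3/6 --
  LT 45: heading 45 -> 90
  FD 4.4: (-31.533,3.233) -> (-31.533,7.633) [heading=90, draw]
  FD 12.9: (-31.533,7.633) -> (-31.533,20.533) [heading=90, draw]
  RT 90: heading 90 -> 0
  -- iteration 4/6 --
  LT 45: heading 0 -> 45
  FD 4.4: (-31.533,20.533) -> (-28.422,23.644) [heading=45, draw]
  FD 12.9: (-28.422,23.644) -> (-19.3,32.766) [heading=45, draw]
  RT 90: heading 45 -> 315
  -- iteration 5/6 --
  LT 45: heading 315 -> 0
  FD 4.4: (-19.3,32.766) -> (-14.9,32.766) [heading=0, draw]
  FD 12.9: (-14.9,32.766) -> (-2,32.766) [heading=0, draw]
  RT 90: heading 0 -> 270
  -- iteration 6/6 --
  LT 45: heading 270 -> 315
  FD 4.4: (-2,32.766) -> (1.111,29.655) [heading=315, draw]
  FD 12.9: (1.111,29.655) -> (10.233,20.533) [heading=315, draw]
  RT 90: heading 315 -> 225
]
Final: pos=(10.233,20.533), heading=225, 12 segment(s) drawn

Answer: 10.233 20.533 225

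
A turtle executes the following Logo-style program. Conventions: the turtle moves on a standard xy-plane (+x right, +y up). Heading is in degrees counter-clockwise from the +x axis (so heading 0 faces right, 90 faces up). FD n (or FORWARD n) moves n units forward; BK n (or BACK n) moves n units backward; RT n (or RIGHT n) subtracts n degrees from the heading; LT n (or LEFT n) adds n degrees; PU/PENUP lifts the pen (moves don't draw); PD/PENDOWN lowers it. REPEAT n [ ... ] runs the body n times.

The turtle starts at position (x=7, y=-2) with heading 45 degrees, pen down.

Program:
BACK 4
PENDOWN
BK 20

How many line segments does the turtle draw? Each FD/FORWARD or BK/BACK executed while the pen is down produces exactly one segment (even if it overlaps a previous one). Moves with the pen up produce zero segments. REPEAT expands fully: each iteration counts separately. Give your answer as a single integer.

Answer: 2

Derivation:
Executing turtle program step by step:
Start: pos=(7,-2), heading=45, pen down
BK 4: (7,-2) -> (4.172,-4.828) [heading=45, draw]
PD: pen down
BK 20: (4.172,-4.828) -> (-9.971,-18.971) [heading=45, draw]
Final: pos=(-9.971,-18.971), heading=45, 2 segment(s) drawn
Segments drawn: 2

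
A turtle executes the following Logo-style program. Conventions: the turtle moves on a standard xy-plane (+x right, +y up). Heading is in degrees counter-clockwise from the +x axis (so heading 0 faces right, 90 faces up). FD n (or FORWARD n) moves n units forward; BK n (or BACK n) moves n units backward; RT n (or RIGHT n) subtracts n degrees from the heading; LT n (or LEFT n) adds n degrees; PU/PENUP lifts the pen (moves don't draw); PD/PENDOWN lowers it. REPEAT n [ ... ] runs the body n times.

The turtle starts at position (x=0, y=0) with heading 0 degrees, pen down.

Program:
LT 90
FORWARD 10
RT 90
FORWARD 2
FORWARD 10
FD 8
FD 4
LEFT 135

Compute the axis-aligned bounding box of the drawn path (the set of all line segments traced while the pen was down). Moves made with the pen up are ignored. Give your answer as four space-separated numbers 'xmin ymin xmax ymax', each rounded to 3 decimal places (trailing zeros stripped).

Executing turtle program step by step:
Start: pos=(0,0), heading=0, pen down
LT 90: heading 0 -> 90
FD 10: (0,0) -> (0,10) [heading=90, draw]
RT 90: heading 90 -> 0
FD 2: (0,10) -> (2,10) [heading=0, draw]
FD 10: (2,10) -> (12,10) [heading=0, draw]
FD 8: (12,10) -> (20,10) [heading=0, draw]
FD 4: (20,10) -> (24,10) [heading=0, draw]
LT 135: heading 0 -> 135
Final: pos=(24,10), heading=135, 5 segment(s) drawn

Segment endpoints: x in {0, 0, 2, 12, 20, 24}, y in {0, 10}
xmin=0, ymin=0, xmax=24, ymax=10

Answer: 0 0 24 10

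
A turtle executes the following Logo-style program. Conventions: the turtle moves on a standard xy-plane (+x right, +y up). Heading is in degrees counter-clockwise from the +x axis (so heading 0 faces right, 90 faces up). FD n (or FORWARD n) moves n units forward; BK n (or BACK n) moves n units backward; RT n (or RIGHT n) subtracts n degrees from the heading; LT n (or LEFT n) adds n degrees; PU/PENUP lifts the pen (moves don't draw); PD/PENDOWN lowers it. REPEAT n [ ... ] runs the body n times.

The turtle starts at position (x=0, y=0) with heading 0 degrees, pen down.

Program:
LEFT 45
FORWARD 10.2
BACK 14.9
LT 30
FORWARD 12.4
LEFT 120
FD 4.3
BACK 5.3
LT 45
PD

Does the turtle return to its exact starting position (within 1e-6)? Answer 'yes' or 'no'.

Executing turtle program step by step:
Start: pos=(0,0), heading=0, pen down
LT 45: heading 0 -> 45
FD 10.2: (0,0) -> (7.212,7.212) [heading=45, draw]
BK 14.9: (7.212,7.212) -> (-3.323,-3.323) [heading=45, draw]
LT 30: heading 45 -> 75
FD 12.4: (-3.323,-3.323) -> (-0.114,8.654) [heading=75, draw]
LT 120: heading 75 -> 195
FD 4.3: (-0.114,8.654) -> (-4.268,7.541) [heading=195, draw]
BK 5.3: (-4.268,7.541) -> (0.852,8.913) [heading=195, draw]
LT 45: heading 195 -> 240
PD: pen down
Final: pos=(0.852,8.913), heading=240, 5 segment(s) drawn

Start position: (0, 0)
Final position: (0.852, 8.913)
Distance = 8.954; >= 1e-6 -> NOT closed

Answer: no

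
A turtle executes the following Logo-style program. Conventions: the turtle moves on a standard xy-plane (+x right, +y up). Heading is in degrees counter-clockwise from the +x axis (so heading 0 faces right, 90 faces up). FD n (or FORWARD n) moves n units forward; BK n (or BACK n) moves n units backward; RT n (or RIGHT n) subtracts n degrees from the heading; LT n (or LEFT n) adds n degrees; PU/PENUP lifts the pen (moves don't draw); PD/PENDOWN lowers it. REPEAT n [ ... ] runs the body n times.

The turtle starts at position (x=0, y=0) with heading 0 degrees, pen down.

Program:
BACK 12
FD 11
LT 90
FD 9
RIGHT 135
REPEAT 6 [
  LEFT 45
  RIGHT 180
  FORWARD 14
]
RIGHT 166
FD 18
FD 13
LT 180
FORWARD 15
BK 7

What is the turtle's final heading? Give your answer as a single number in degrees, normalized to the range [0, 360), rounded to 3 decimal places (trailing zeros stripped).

Answer: 239

Derivation:
Executing turtle program step by step:
Start: pos=(0,0), heading=0, pen down
BK 12: (0,0) -> (-12,0) [heading=0, draw]
FD 11: (-12,0) -> (-1,0) [heading=0, draw]
LT 90: heading 0 -> 90
FD 9: (-1,0) -> (-1,9) [heading=90, draw]
RT 135: heading 90 -> 315
REPEAT 6 [
  -- iteration 1/6 --
  LT 45: heading 315 -> 0
  RT 180: heading 0 -> 180
  FD 14: (-1,9) -> (-15,9) [heading=180, draw]
  -- iteration 2/6 --
  LT 45: heading 180 -> 225
  RT 180: heading 225 -> 45
  FD 14: (-15,9) -> (-5.101,18.899) [heading=45, draw]
  -- iteration 3/6 --
  LT 45: heading 45 -> 90
  RT 180: heading 90 -> 270
  FD 14: (-5.101,18.899) -> (-5.101,4.899) [heading=270, draw]
  -- iteration 4/6 --
  LT 45: heading 270 -> 315
  RT 180: heading 315 -> 135
  FD 14: (-5.101,4.899) -> (-15,14.799) [heading=135, draw]
  -- iteration 5/6 --
  LT 45: heading 135 -> 180
  RT 180: heading 180 -> 0
  FD 14: (-15,14.799) -> (-1,14.799) [heading=0, draw]
  -- iteration 6/6 --
  LT 45: heading 0 -> 45
  RT 180: heading 45 -> 225
  FD 14: (-1,14.799) -> (-10.899,4.899) [heading=225, draw]
]
RT 166: heading 225 -> 59
FD 18: (-10.899,4.899) -> (-1.629,20.329) [heading=59, draw]
FD 13: (-1.629,20.329) -> (5.067,31.472) [heading=59, draw]
LT 180: heading 59 -> 239
FD 15: (5.067,31.472) -> (-2.659,18.614) [heading=239, draw]
BK 7: (-2.659,18.614) -> (0.946,24.614) [heading=239, draw]
Final: pos=(0.946,24.614), heading=239, 13 segment(s) drawn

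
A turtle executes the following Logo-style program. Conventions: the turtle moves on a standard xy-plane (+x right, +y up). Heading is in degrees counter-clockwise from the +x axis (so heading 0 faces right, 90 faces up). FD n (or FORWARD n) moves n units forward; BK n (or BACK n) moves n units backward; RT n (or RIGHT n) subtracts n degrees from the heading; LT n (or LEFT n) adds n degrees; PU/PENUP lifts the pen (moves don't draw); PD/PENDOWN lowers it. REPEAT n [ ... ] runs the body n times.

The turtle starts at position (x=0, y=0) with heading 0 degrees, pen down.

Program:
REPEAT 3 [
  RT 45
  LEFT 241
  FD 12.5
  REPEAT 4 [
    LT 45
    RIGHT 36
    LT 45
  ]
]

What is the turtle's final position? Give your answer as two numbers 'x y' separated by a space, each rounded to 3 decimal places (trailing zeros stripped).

Executing turtle program step by step:
Start: pos=(0,0), heading=0, pen down
REPEAT 3 [
  -- iteration 1/3 --
  RT 45: heading 0 -> 315
  LT 241: heading 315 -> 196
  FD 12.5: (0,0) -> (-12.016,-3.445) [heading=196, draw]
  REPEAT 4 [
    -- iteration 1/4 --
    LT 45: heading 196 -> 241
    RT 36: heading 241 -> 205
    LT 45: heading 205 -> 250
    -- iteration 2/4 --
    LT 45: heading 250 -> 295
    RT 36: heading 295 -> 259
    LT 45: heading 259 -> 304
    -- iteration 3/4 --
    LT 45: heading 304 -> 349
    RT 36: heading 349 -> 313
    LT 45: heading 313 -> 358
    -- iteration 4/4 --
    LT 45: heading 358 -> 43
    RT 36: heading 43 -> 7
    LT 45: heading 7 -> 52
  ]
  -- iteration 2/3 --
  RT 45: heading 52 -> 7
  LT 241: heading 7 -> 248
  FD 12.5: (-12.016,-3.445) -> (-16.698,-15.035) [heading=248, draw]
  REPEAT 4 [
    -- iteration 1/4 --
    LT 45: heading 248 -> 293
    RT 36: heading 293 -> 257
    LT 45: heading 257 -> 302
    -- iteration 2/4 --
    LT 45: heading 302 -> 347
    RT 36: heading 347 -> 311
    LT 45: heading 311 -> 356
    -- iteration 3/4 --
    LT 45: heading 356 -> 41
    RT 36: heading 41 -> 5
    LT 45: heading 5 -> 50
    -- iteration 4/4 --
    LT 45: heading 50 -> 95
    RT 36: heading 95 -> 59
    LT 45: heading 59 -> 104
  ]
  -- iteration 3/3 --
  RT 45: heading 104 -> 59
  LT 241: heading 59 -> 300
  FD 12.5: (-16.698,-15.035) -> (-10.448,-25.861) [heading=300, draw]
  REPEAT 4 [
    -- iteration 1/4 --
    LT 45: heading 300 -> 345
    RT 36: heading 345 -> 309
    LT 45: heading 309 -> 354
    -- iteration 2/4 --
    LT 45: heading 354 -> 39
    RT 36: heading 39 -> 3
    LT 45: heading 3 -> 48
    -- iteration 3/4 --
    LT 45: heading 48 -> 93
    RT 36: heading 93 -> 57
    LT 45: heading 57 -> 102
    -- iteration 4/4 --
    LT 45: heading 102 -> 147
    RT 36: heading 147 -> 111
    LT 45: heading 111 -> 156
  ]
]
Final: pos=(-10.448,-25.861), heading=156, 3 segment(s) drawn

Answer: -10.448 -25.861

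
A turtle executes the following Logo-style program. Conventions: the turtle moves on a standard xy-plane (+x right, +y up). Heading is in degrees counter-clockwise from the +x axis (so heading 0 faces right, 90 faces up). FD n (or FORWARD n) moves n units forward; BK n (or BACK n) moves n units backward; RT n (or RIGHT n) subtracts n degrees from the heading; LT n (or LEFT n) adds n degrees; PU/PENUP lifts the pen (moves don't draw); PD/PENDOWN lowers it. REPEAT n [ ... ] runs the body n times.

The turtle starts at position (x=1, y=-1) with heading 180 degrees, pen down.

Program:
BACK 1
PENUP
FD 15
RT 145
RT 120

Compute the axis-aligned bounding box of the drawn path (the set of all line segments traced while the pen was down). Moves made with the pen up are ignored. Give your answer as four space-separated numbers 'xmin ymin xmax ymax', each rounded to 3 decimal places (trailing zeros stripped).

Answer: 1 -1 2 -1

Derivation:
Executing turtle program step by step:
Start: pos=(1,-1), heading=180, pen down
BK 1: (1,-1) -> (2,-1) [heading=180, draw]
PU: pen up
FD 15: (2,-1) -> (-13,-1) [heading=180, move]
RT 145: heading 180 -> 35
RT 120: heading 35 -> 275
Final: pos=(-13,-1), heading=275, 1 segment(s) drawn

Segment endpoints: x in {1, 2}, y in {-1, -1}
xmin=1, ymin=-1, xmax=2, ymax=-1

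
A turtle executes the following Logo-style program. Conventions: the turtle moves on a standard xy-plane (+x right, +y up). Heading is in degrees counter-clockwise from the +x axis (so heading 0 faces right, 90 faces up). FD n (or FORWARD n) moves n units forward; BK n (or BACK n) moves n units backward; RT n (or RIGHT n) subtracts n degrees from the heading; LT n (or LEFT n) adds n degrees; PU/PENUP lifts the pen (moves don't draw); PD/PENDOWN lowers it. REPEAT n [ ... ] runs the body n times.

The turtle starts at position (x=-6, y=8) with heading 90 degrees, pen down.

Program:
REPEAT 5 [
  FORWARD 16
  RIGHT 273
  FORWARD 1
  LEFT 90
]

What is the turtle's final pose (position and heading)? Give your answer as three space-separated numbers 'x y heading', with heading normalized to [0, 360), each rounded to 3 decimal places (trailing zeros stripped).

Executing turtle program step by step:
Start: pos=(-6,8), heading=90, pen down
REPEAT 5 [
  -- iteration 1/5 --
  FD 16: (-6,8) -> (-6,24) [heading=90, draw]
  RT 273: heading 90 -> 177
  FD 1: (-6,24) -> (-6.999,24.052) [heading=177, draw]
  LT 90: heading 177 -> 267
  -- iteration 2/5 --
  FD 16: (-6.999,24.052) -> (-7.836,8.074) [heading=267, draw]
  RT 273: heading 267 -> 354
  FD 1: (-7.836,8.074) -> (-6.841,7.97) [heading=354, draw]
  LT 90: heading 354 -> 84
  -- iteration 3/5 --
  FD 16: (-6.841,7.97) -> (-5.169,23.882) [heading=84, draw]
  RT 273: heading 84 -> 171
  FD 1: (-5.169,23.882) -> (-6.157,24.039) [heading=171, draw]
  LT 90: heading 171 -> 261
  -- iteration 4/5 --
  FD 16: (-6.157,24.039) -> (-8.66,8.236) [heading=261, draw]
  RT 273: heading 261 -> 348
  FD 1: (-8.66,8.236) -> (-7.682,8.028) [heading=348, draw]
  LT 90: heading 348 -> 78
  -- iteration 5/5 --
  FD 16: (-7.682,8.028) -> (-4.355,23.678) [heading=78, draw]
  RT 273: heading 78 -> 165
  FD 1: (-4.355,23.678) -> (-5.321,23.937) [heading=165, draw]
  LT 90: heading 165 -> 255
]
Final: pos=(-5.321,23.937), heading=255, 10 segment(s) drawn

Answer: -5.321 23.937 255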